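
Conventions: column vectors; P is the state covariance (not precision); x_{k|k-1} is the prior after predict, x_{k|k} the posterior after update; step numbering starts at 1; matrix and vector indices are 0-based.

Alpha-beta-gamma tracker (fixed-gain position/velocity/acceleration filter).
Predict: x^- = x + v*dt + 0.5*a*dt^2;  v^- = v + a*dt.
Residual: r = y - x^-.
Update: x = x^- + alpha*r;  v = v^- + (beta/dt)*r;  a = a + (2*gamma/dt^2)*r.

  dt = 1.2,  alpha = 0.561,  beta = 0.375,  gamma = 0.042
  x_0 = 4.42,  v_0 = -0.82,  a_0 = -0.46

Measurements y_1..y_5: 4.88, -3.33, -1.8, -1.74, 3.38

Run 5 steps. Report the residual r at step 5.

resid = 10.0659

step 1: x_pred=3.1048  r=1.7752  x^+=4.1007  v^+=-0.8172  a^+=-0.3564
step 2: x_pred=2.8633  r=-6.1933  x^+=-0.6111  v^+=-3.1804  a^+=-0.7177
step 3: x_pred=-4.9444  r=3.1444  x^+=-3.1804  v^+=-3.0591  a^+=-0.5343
step 4: x_pred=-7.2360  r=5.4960  x^+=-4.1527  v^+=-1.9827  a^+=-0.2137
step 5: x_pred=-6.6859  r=10.0659  x^+=-1.0389  v^+=0.9064  a^+=0.3735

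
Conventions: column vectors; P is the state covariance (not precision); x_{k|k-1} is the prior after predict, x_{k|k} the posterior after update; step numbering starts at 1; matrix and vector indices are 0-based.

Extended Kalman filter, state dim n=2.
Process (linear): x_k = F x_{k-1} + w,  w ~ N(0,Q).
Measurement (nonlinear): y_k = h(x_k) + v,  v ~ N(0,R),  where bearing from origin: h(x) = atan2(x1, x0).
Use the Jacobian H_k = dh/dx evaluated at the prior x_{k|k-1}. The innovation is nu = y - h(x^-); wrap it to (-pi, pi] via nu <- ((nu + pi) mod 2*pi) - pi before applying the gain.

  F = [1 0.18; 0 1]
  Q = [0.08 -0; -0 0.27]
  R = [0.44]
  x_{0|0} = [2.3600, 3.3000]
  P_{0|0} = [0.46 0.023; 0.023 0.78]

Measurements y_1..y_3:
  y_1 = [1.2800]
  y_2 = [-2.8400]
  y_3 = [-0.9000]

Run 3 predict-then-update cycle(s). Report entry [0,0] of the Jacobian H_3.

H_jac[0,0] = -0.1261

step 1: x^-=[2.9540, 3.3000]  P^-=[0.5736 0.1634; 0.1634 1.0500]  H_jac=[-0.1682 0.1506]  S=[0.4718]  K=[-0.1524; 0.2769]  nu=[0.4393]  x^+=[2.8871, 3.4217]  P^+=[0.5626 0.1833; 0.1833 1.0138]
step 2: x^-=[3.5030, 3.4217]  P^-=[0.7414 0.3658; 0.3658 1.2838]  H_jac=[-0.1427 0.1461]  S=[0.4672]  K=[-0.1121; 0.2897]  nu=[2.6695]  x^+=[3.2038, 4.1950]  P^+=[0.7356 0.3810; 0.3810 1.2446]
step 3: x^-=[3.9589, 4.1950]  P^-=[0.9930 0.6050; 0.6050 1.5146]  H_jac=[-0.1261 0.1190]  S=[0.4591]  K=[-0.1159; 0.2264]  nu=[-1.7143]  x^+=[4.1576, 3.8068]  P^+=[0.9869 0.6170; 0.6170 1.4911]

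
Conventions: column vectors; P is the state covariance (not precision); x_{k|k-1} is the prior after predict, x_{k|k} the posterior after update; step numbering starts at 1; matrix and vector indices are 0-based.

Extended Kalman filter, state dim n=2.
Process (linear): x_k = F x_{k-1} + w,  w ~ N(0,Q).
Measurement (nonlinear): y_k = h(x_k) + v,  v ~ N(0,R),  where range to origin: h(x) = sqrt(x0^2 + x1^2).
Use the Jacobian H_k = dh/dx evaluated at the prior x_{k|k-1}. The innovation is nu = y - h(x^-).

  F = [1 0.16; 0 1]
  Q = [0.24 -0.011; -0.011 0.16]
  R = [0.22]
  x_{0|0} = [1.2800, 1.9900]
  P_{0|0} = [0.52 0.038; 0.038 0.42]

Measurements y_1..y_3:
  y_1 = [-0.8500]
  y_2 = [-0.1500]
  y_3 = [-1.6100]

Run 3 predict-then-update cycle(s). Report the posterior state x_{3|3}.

step 1: x^-=[1.5984, 1.9900]  P^-=[0.7829 0.0942; 0.0942 0.5800]  H_jac=[0.6262 0.7796]  S=[0.9716]  K=[0.5802; 0.5261]  nu=[-3.4024]  x^+=[-0.3758, 0.1998]  P^+=[0.4558 -0.2024; -0.2024 0.3110]
step 2: x^-=[-0.3438, 0.1998]  P^-=[0.6390 -0.1636; -0.1636 0.4710]  H_jac=[-0.8646 0.5025]  S=[0.9588]  K=[-0.6620; 0.3944]  nu=[-0.5477]  x^+=[0.0187, -0.0162]  P^+=[0.2188 0.0867; 0.0867 0.3219]
step 3: x^-=[0.0161, -0.0162]  P^-=[0.4948 0.1272; 0.1272 0.4819]  H_jac=[0.7060 -0.7083]  S=[0.5811]  K=[0.4461; -0.4328]  nu=[-1.6329]  x^+=[-0.7122, 0.6905]  P^+=[0.3792 0.2394; 0.2394 0.3730]

x_post = [-0.7122, 0.6905]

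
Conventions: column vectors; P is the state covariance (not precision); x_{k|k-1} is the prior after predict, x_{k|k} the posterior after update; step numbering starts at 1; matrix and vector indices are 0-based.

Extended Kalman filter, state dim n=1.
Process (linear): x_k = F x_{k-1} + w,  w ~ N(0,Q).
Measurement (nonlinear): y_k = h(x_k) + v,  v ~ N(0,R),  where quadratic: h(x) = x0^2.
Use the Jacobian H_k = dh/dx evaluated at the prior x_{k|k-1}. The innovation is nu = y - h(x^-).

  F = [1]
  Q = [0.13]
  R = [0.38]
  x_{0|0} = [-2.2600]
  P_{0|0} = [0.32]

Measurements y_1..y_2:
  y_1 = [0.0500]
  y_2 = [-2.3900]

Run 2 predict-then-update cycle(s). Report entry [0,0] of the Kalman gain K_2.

K[0,0] = -0.2894

step 1: x^-=[-2.2600]  P^-=[0.4500]  H_jac=[-4.5200]  S=[9.5737]  K=[-0.2125]  nu=[-5.0576]  x^+=[-1.1855]  P^+=[0.0179]
step 2: x^-=[-1.1855]  P^-=[0.1479]  H_jac=[-2.3710]  S=[1.2112]  K=[-0.2894]  nu=[-3.7954]  x^+=[-0.0869]  P^+=[0.0464]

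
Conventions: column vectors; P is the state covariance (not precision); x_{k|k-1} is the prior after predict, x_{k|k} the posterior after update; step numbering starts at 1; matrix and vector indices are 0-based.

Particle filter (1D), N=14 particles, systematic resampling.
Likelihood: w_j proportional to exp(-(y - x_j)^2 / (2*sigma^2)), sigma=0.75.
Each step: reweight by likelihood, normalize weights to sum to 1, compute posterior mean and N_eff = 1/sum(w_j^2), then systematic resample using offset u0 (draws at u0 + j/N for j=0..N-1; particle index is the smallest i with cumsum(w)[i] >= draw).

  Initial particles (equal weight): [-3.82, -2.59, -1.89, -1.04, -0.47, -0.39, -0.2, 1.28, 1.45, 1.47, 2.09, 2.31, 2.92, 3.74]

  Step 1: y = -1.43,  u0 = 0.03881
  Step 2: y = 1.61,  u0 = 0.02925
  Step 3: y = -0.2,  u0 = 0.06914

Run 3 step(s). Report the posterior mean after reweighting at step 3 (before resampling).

step 1: w=[0.0020, 0.0976, 0.2675, 0.2821, 0.1423, 0.1235, 0.0841, 0.0005, 0.0002, 0.0002, 0.0000, 0.0000, 0.0000, 0.0000]  mean=-1.1902  Neff=4.9204  idx=[1, 2, 2, 2, 2, 3, 3, 3, 3, 4, 4, 5, 5, 6]
step 2: w=[0.0000, 0.0001, 0.0001, 0.0001, 0.0001, 0.0120, 0.0120, 0.0120, 0.0120, 0.1318, 0.1318, 0.1762, 0.1762, 0.3354]  mean=-0.3793  Neff=4.7634  idx=[7, 9, 9, 10, 11, 11, 11, 12, 12, 13, 13, 13, 13, 13]
step 3: w=[0.0405, 0.0711, 0.0711, 0.0711, 0.0734, 0.0734, 0.0734, 0.0734, 0.0734, 0.0758, 0.0758, 0.0758, 0.0758, 0.0758]  mean=-0.3613  Neff=13.7926  idx=[1, 2, 3, 4, 5, 6, 7, 8, 9, 10, 11, 12, 13, 13]

post_mean = -0.3613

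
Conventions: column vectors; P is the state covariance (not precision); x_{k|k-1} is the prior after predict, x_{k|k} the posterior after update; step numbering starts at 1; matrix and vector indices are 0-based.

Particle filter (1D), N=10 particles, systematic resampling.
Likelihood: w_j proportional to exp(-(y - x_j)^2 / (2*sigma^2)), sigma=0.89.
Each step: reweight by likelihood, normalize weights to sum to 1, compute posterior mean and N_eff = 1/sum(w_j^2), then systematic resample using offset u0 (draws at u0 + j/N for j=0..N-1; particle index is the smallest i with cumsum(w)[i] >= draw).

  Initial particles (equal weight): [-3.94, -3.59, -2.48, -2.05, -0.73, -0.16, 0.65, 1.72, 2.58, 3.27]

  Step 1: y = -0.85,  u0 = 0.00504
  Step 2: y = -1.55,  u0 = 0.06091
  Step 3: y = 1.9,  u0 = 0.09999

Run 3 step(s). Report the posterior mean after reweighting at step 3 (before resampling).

step 1: w=[0.0009, 0.0034, 0.0722, 0.1556, 0.3826, 0.2859, 0.0933, 0.0060, 0.0002, 0.0000]  mean=-0.7672  Neff=3.7558  idx=[2, 3, 3, 4, 4, 4, 4, 5, 5, 6]
step 2: w=[0.1045, 0.1541, 0.1541, 0.1180, 0.1180, 0.1180, 0.1180, 0.0533, 0.0533, 0.0085]  mean=-1.2473  Neff=8.3394  idx=[0, 1, 2, 2, 3, 4, 5, 5, 6, 8]
step 3: w=[0.0000, 0.0004, 0.0004, 0.0004, 0.0960, 0.0960, 0.0960, 0.0960, 0.0960, 0.5189]  mean=-0.4359  Neff=3.1718  idx=[5, 6, 7, 8, 9, 9, 9, 9, 9, 9]

post_mean = -0.4359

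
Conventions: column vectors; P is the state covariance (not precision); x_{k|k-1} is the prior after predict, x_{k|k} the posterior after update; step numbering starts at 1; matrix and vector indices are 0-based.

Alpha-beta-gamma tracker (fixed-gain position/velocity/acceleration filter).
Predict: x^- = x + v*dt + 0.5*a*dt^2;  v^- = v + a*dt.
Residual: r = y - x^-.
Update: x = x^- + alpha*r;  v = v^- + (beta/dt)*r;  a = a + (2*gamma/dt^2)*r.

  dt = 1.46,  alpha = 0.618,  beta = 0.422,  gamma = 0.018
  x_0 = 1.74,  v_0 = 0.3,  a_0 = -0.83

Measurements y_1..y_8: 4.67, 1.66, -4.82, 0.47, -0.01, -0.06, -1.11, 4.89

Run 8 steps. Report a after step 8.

step 1: x_pred=1.2934  r=3.3766  x^+=3.3801  v^+=0.0642  a^+=-0.7730
step 2: x_pred=2.6500  r=-0.9900  x^+=2.0382  v^+=-1.3505  a^+=-0.7897
step 3: x_pred=-0.7752  r=-4.0448  x^+=-3.2749  v^+=-3.6726  a^+=-0.8580
step 4: x_pred=-9.5513  r=10.0213  x^+=-3.3581  v^+=-2.0287  a^+=-0.6888
step 5: x_pred=-7.0541  r=7.0441  x^+=-2.7008  v^+=-0.9982  a^+=-0.5698
step 6: x_pred=-4.7656  r=4.7056  x^+=-1.8575  v^+=-0.4700  a^+=-0.4903
step 7: x_pred=-3.0664  r=1.9564  x^+=-1.8573  v^+=-0.6204  a^+=-0.4573
step 8: x_pred=-3.2505  r=8.1405  x^+=1.7803  v^+=1.0649  a^+=-0.3198

a_post = -0.3198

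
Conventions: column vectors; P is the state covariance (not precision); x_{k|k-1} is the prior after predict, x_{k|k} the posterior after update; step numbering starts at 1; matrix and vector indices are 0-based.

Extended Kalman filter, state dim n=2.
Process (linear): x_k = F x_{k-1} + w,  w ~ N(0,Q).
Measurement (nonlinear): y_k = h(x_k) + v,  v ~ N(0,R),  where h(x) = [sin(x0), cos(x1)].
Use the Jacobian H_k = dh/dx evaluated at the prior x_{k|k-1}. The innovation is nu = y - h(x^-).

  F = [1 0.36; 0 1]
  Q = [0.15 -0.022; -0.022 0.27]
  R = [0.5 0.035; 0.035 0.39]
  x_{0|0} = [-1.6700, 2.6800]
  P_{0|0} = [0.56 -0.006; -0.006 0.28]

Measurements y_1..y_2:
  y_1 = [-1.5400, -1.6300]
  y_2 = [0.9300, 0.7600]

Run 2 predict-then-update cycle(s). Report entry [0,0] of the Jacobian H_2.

step 1: x^-=[-0.7052, 2.6800]  P^-=[0.7420 0.0728; 0.0728 0.5500]  H_jac=[0.7615 0.0000; 0.0000 -0.4454]  S=[0.9302 0.0103; 0.0103 0.4991]  K=[0.6082 -0.0775; 0.0650 -0.4921]  nu=[-0.8918, -0.7347]  x^+=[-1.1907, 2.9835]  P^+=[0.3958 0.0201; 0.0201 0.4258]
step 2: x^-=[-0.1166, 2.9835]  P^-=[0.6155 0.1514; 0.1514 0.6958]  H_jac=[0.9932 0.0000; 0.0000 -0.1574]  S=[1.1071 0.0113; 0.0113 0.4072]  K=[0.5529 -0.0739; 0.1386 -0.2728]  nu=[1.0463, 1.7475]  x^+=[0.3328, 2.6519]  P^+=[0.2757 0.0602; 0.0602 0.6451]

H_jac[0,0] = 0.9932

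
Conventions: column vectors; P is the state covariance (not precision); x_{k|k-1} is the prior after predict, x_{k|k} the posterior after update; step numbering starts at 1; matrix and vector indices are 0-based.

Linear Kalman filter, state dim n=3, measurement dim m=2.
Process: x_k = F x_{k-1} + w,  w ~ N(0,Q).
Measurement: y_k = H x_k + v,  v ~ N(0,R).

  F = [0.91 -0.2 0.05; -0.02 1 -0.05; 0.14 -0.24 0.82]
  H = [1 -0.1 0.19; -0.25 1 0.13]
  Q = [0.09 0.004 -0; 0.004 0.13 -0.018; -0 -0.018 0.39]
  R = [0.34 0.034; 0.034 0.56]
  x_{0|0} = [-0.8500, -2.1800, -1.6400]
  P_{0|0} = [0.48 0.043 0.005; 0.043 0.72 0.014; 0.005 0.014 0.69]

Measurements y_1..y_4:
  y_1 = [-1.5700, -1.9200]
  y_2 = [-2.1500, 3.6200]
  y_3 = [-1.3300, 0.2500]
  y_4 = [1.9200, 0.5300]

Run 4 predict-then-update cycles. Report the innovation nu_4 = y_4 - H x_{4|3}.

step 1: x^-=[-0.4195, -2.0810, -0.9406]  P^-=[0.5025 -0.1106 0.1147; -0.1106 0.8488 -0.2027; 0.1147 -0.2027 0.8976]  S=[0.9568 -0.2941; -0.2941 1.4505]  K=[0.5467 -0.0417; -0.0687 0.5721; 0.3146 -0.0153]  nu=[-1.1799, 0.1784]  x^+=[-1.0720, -1.8979, -1.3145]  P^+=[0.2006 0.0528 -0.0571; 0.0528 0.3464 -0.1161; -0.0571 -0.1161 0.7997]
step 2: x^-=[-0.6617, -1.8108, -0.7725]  P^-=[0.2499 -0.0270 0.0394; -0.0270 0.4878 -0.2221; 0.0394 -0.2221 0.9806]  S=[0.6589 -0.1167; -0.1167 1.0332]  K=[0.3880 -0.0378; -0.1012 0.4393; 0.3656 -0.0598]  nu=[-1.5226, 5.3658]  x^+=[-1.4551, 0.7005, -1.6500]  P^+=[0.1458 0.0364 -0.0607; 0.0364 0.2713 -0.1511; -0.0607 -0.1511 0.8838]
step 3: x^-=[-1.5467, 0.8121, -1.7248]  P^-=[0.2081 -0.0281 0.0397; -0.0281 0.4171 -0.2388; 0.0397 -0.2388 1.0458]  S=[0.6198 -0.1017; -0.1017 0.9572]  K=[0.3456 -0.0416; -0.1206 0.3979; 0.4111 -0.0741]  nu=[0.6256, -0.7245]  x^+=[-1.3004, 0.4484, -1.4139]  P^+=[0.1295 0.0280 -0.0556; 0.0280 0.2468 -0.1623; -0.0556 -0.1623 0.9296]
step 4: x^-=[-1.3437, 0.5451, -1.4491]  P^-=[0.1974 -0.0316 0.0462; -0.0316 0.3942 -0.2454; 0.0462 -0.2454 1.0811]  S=[0.6135 -0.1000; -0.1000 0.9338]  K=[0.3339 -0.0444; -0.1293 0.3826; 0.4374 -0.0778]  nu=[3.5935, -0.1626]  x^+=[-0.1366, 0.0182, 0.1355]  P^+=[0.1242 0.0242 -0.0512; 0.0242 0.2374 -0.1651; -0.0512 -0.1651 0.9512]

innov = [3.5935, -0.1626]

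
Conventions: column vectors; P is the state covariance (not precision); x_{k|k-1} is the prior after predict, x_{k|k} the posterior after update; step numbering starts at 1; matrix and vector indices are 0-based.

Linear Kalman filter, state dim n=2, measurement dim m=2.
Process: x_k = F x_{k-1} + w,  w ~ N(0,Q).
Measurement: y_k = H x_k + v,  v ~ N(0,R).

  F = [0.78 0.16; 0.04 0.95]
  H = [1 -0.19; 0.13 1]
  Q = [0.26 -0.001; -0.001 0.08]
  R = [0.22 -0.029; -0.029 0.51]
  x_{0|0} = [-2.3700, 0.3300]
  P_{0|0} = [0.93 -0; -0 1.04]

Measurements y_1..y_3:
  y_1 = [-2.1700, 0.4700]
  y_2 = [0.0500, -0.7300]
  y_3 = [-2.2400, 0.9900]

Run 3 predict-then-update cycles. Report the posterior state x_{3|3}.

x_post = [-1.4235, 0.3724]

step 1: x^-=[-1.7958, 0.2187]  P^-=[0.8524 0.1861; 0.1861 1.0201]  S=[1.0385 0.0695; 0.0695 1.5929]  K=[0.7765 0.1525; -0.0515 0.6578]  nu=[-0.3326, 0.4848]  x^+=[-1.9802, 0.5547]  P^+=[0.1727 0.0328; 0.0328 0.3327]
step 2: x^-=[-1.4558, 0.4478]  P^-=[0.3818 0.0795; 0.0795 0.3831]  S=[0.5854 0.0254; 0.0254 0.9202]  K=[0.6210 0.1232; -0.0071 0.4277]  nu=[1.5909, -0.9885]  x^+=[-0.5896, 0.0137]  P^+=[0.1382 0.0269; 0.0269 0.2148]
step 3: x^-=[-0.4577, -0.0106]  P^-=[0.3563 0.0560; 0.0560 0.2762]  S=[0.5649 0.0195; 0.0195 0.8068]  K=[0.6079 0.1122; -0.0058 0.3515]  nu=[-1.7843, 1.0601]  x^+=[-1.4235, 0.3724]  P^+=[0.1347 0.0221; 0.0221 0.1766]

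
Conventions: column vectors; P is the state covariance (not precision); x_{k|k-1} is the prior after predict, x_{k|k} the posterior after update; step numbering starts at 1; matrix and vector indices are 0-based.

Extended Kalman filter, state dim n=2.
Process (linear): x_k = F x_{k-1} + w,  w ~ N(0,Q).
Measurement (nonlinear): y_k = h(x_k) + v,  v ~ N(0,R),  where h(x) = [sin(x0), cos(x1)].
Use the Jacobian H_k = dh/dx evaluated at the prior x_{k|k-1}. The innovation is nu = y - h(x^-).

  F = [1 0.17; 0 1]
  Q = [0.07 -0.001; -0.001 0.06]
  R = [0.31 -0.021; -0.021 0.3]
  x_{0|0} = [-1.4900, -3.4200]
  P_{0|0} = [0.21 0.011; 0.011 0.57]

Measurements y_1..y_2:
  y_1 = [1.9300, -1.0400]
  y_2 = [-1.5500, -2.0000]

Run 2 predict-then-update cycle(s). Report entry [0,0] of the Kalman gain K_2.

step 1: x^-=[-2.0714, -3.4200]  P^-=[0.3002 0.1069; 0.1069 0.6300]  H_jac=[-0.4800 0.0000; 0.0000 -0.2748]  S=[0.3792 -0.0069; -0.0069 0.3476]  K=[-0.3817 -0.0921; -0.1444 -0.5010]  nu=[2.8073, -0.0785]  x^+=[-3.1357, -3.7861]  P^+=[0.2425 0.0714; 0.0714 0.5358]
step 2: x^-=[-3.7794, -3.7861]  P^-=[0.3523 0.1615; 0.1615 0.5958]  H_jac=[-0.8034 0.0000; 0.0000 -0.6008]  S=[0.5374 0.0569; 0.0569 0.5151]  K=[-0.5127 -0.1317; -0.1697 -0.6763]  nu=[-2.1454, -1.2006]  x^+=[-2.5213, -2.6100]  P^+=[0.1944 0.0478; 0.0478 0.3317]

K[0,0] = -0.5127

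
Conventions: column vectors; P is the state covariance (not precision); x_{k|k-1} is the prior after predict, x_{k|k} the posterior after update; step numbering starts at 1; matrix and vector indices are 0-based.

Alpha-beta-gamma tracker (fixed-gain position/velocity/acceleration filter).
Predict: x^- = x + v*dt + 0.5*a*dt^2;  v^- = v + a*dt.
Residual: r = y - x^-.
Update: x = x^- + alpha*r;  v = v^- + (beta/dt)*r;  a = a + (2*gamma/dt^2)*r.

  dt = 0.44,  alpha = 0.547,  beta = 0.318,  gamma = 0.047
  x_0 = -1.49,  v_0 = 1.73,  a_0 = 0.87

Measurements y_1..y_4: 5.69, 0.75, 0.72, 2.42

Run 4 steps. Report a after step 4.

step 1: x_pred=-0.6446  r=6.3346  x^+=2.8204  v^+=6.6910  a^+=3.9457
step 2: x_pred=6.1464  r=-5.3964  x^+=3.1946  v^+=4.5269  a^+=1.3255
step 3: x_pred=5.3147  r=-4.5947  x^+=2.8014  v^+=1.7894  a^+=-0.9054
step 4: x_pred=3.5011  r=-1.0811  x^+=2.9097  v^+=0.6097  a^+=-1.4303

a_post = -1.4303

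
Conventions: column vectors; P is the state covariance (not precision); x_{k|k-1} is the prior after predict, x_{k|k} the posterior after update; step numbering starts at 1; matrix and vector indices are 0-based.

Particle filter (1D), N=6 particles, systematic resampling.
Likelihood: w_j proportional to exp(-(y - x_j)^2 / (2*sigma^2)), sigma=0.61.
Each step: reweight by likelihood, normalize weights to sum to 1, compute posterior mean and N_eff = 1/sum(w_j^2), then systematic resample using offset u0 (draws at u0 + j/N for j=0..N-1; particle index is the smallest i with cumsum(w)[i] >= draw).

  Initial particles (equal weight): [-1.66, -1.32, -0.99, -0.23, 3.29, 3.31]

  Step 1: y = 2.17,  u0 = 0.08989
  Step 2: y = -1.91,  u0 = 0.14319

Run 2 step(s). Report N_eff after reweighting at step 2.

step 1: w=[0.0000, 0.0000, 0.0000, 0.0012, 0.5146, 0.4842]  mean=3.2954  Neff=2.0030  idx=[4, 4, 4, 5, 5, 5]
step 2: w=[0.1899, 0.1899, 0.1899, 0.1435, 0.1435, 0.1435]  mean=3.2986  Neff=5.8861  idx=[0, 1, 2, 3, 4, 5]

N_eff = 5.8861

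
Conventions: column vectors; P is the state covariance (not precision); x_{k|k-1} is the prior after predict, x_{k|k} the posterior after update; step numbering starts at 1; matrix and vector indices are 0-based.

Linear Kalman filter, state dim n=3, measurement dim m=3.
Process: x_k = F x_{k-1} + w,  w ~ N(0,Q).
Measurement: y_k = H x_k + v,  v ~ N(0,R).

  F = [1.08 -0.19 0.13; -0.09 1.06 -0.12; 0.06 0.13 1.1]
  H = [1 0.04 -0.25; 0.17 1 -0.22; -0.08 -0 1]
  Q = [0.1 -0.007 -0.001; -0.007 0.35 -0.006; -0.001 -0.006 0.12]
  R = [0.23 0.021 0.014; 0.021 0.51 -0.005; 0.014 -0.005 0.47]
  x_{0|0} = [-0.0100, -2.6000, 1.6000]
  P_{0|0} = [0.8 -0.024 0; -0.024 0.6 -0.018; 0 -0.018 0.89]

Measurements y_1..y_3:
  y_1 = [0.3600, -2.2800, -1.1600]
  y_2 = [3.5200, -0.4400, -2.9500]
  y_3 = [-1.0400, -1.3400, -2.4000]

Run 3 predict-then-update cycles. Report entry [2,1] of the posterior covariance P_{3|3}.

step 1: x^-=[0.6912, -2.9471, 1.4214]  P^-=[1.0806 -0.2503 0.1637; -0.2503 1.0526 -0.0671; 0.1637 -0.0671 1.2044]  S=[1.2870 0.0355 -0.2085; 0.0355 1.5843 -0.3010; -0.2085 -0.3010 1.6551]  K=[0.8243 -0.0566 0.1402; -0.1552 0.6642 0.0728; 0.0078 -0.0572 0.7103]  nu=[0.1420, 0.8623, -2.5261]  x^+=[0.4053, -2.5804, -0.4212]  P^+=[0.2152 -0.0279 0.0949; -0.0279 0.3457 0.0265; 0.0949 0.0265 0.3418]
step 2: x^-=[0.8733, -2.7211, -0.7745]  P^-=[0.4061 -0.1445 0.1581; -0.1445 0.7457 0.0143; 0.1581 0.0143 0.5599]  S=[0.5814 -0.0400 0.0038; -0.0400 1.2273 -0.0782; 0.0038 -0.0782 1.0072]  K=[0.6155 -0.0623 0.1175; -0.1636 0.5843 0.0716; 0.0264 -0.0315 0.5408]  nu=[2.5619, 1.9623, -2.1057]  x^+=[2.0805, -2.1447, -1.9073]  P^+=[0.1624 -0.0300 0.0772; -0.0300 0.3050 0.0261; 0.0772 0.0261 0.2609]
step 3: x^-=[2.4065, -2.2318, -2.2520]  P^-=[0.3376 -0.1299 0.1227; -0.1299 0.6986 0.0209; 0.1227 0.0209 0.4586]  S=[0.5252 -0.0369 -0.0013; -0.0369 1.1779 -0.0561; -0.0013 -0.0561 0.9111]  K=[0.5704 -0.0618 0.1020; -0.1641 0.5685 0.0692; 0.0162 -0.0263 0.4909]  nu=[-3.9202, -0.0128, 0.0446]  x^+=[0.1759, -1.5928, -2.2935]  P^+=[0.1496 -0.0305 0.0682; -0.0305 0.2968 0.0249; 0.0682 0.0249 0.2366]

P_post[2,1] = 0.0249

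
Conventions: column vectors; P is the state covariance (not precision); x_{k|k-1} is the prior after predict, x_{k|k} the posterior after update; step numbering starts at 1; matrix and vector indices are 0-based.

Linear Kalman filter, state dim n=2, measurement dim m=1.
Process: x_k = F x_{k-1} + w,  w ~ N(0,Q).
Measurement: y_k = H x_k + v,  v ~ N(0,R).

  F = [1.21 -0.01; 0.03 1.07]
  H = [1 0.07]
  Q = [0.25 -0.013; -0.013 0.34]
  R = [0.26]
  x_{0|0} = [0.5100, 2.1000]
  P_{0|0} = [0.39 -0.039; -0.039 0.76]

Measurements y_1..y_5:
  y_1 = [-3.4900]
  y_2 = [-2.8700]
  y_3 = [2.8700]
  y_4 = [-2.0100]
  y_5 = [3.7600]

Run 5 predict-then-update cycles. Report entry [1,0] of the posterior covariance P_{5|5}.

P_post[1,0] = -0.2812

step 1: x^-=[0.5961, 2.2623]  P^-=[0.8220 -0.0575; -0.0575 1.2080]  S=[1.0799]  K=[0.7575; 0.0251]  nu=[-4.2445]  x^+=[-2.6190, 2.1558]  P^+=[0.2024 -0.0780; -0.0780 1.2073]
step 2: x^-=[-3.1905, 2.2281]  P^-=[0.5483 -0.1195; -0.1195 1.7174]  S=[0.8000]  K=[0.6750; 0.0009]  nu=[0.1646]  x^+=[-3.0795, 2.2283]  P^+=[0.1839 -0.1200; -0.1200 1.7174]
step 3: x^-=[-3.7484, 2.2919]  P^-=[0.5223 -0.1800; -0.1800 2.2987]  S=[0.7684]  K=[0.6634; -0.0249]  nu=[6.4580]  x^+=[0.5355, 2.1313]  P^+=[0.1842 -0.1673; -0.1673 2.2982]
step 4: x^-=[0.6267, 2.2965]  P^-=[0.5239 -0.2475; -0.2475 2.9607]  S=[0.7638]  K=[0.6633; -0.0527]  nu=[-2.7975]  x^+=[-1.2288, 2.4440]  P^+=[0.1879 -0.2208; -0.2208 2.9586]
step 5: x^-=[-1.5113, 2.5782]  P^-=[0.5308 -0.3236; -0.3236 3.7132]  S=[0.7636]  K=[0.6654; -0.0834]  nu=[5.0908]  x^+=[1.8760, 2.1534]  P^+=[0.1927 -0.2812; -0.2812 3.7079]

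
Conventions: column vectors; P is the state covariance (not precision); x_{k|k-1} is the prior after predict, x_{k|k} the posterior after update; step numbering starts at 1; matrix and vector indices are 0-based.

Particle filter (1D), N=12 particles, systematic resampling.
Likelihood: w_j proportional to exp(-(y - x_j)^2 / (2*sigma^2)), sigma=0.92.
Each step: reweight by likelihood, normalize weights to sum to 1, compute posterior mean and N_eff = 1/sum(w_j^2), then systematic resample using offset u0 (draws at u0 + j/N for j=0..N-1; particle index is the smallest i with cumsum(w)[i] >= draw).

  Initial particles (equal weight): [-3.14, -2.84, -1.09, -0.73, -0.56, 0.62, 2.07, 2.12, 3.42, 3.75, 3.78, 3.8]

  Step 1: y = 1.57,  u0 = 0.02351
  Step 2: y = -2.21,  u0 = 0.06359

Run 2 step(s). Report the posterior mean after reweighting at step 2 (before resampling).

step 1: w=[0.0000, 0.0000, 0.0056, 0.0162, 0.0252, 0.2161, 0.3177, 0.3080, 0.0488, 0.0222, 0.0206, 0.0195]  mean=1.8146  Neff=4.0464  idx=[4, 5, 5, 6, 6, 6, 6, 7, 7, 7, 7, 9]
step 2: w=[0.9185, 0.0404, 0.0404, 0.0001, 0.0001, 0.0001, 0.0001, 0.0001, 0.0001, 0.0001, 0.0001, 0.0000]  mean=-0.4628  Neff=1.1808  idx=[0, 0, 0, 0, 0, 0, 0, 0, 0, 0, 0, 2]

post_mean = -0.4628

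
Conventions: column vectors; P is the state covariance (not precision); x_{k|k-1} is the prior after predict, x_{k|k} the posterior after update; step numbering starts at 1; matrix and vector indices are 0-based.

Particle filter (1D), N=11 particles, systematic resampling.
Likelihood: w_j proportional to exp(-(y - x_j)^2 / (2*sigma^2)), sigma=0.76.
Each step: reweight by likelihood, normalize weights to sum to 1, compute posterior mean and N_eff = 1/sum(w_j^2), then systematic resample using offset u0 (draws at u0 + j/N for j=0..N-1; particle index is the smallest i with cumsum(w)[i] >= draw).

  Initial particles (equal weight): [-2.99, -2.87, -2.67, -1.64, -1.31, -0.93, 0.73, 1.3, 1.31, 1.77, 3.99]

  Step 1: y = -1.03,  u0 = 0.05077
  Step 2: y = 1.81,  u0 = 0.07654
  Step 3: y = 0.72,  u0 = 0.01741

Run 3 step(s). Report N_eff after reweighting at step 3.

N_eff = 10.5116

step 1: w=[0.0123, 0.0182, 0.0333, 0.2478, 0.3195, 0.3390, 0.0234, 0.0031, 0.0030, 0.0004, 0.0000]  mean=-1.2925  Neff=3.5646  idx=[2, 3, 3, 4, 4, 4, 4, 5, 5, 5, 5]
step 2: w=[0.0000, 0.0048, 0.0048, 0.0314, 0.0314, 0.0314, 0.0314, 0.2161, 0.2161, 0.2161, 0.2161]  mean=-0.9846  Neff=5.2390  idx=[5, 7, 7, 7, 8, 8, 9, 9, 10, 10, 10]
step 3: w=[0.0289, 0.0971, 0.0971, 0.0971, 0.0971, 0.0971, 0.0971, 0.0971, 0.0971, 0.0971, 0.0971]  mean=-0.9410  Neff=10.5116  idx=[0, 1, 2, 3, 4, 5, 6, 7, 8, 9, 10]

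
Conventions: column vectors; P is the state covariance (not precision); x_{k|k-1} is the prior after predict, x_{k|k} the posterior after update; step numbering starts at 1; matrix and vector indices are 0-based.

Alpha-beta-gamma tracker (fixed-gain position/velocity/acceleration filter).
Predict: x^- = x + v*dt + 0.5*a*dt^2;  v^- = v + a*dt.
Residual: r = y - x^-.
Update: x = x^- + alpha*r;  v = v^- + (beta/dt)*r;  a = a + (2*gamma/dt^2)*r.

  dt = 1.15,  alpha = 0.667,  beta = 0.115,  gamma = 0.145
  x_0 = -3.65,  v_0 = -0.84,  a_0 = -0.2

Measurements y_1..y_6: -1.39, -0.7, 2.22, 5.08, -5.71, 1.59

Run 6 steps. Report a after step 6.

a_post = -1.9907

step 1: x_pred=-4.7482  r=3.3582  x^+=-2.5083  v^+=-0.7342  a^+=0.5364
step 2: x_pred=-2.9979  r=2.2979  x^+=-1.4652  v^+=0.1125  a^+=1.0403
step 3: x_pred=-0.6480  r=2.8680  x^+=1.2650  v^+=1.5956  a^+=1.6692
step 4: x_pred=4.2037  r=0.8763  x^+=4.7882  v^+=3.6028  a^+=1.8613
step 5: x_pred=10.1622  r=-15.8722  x^+=-0.4246  v^+=4.1561  a^+=-1.6191
step 6: x_pred=3.2843  r=-1.6943  x^+=2.1542  v^+=2.1247  a^+=-1.9907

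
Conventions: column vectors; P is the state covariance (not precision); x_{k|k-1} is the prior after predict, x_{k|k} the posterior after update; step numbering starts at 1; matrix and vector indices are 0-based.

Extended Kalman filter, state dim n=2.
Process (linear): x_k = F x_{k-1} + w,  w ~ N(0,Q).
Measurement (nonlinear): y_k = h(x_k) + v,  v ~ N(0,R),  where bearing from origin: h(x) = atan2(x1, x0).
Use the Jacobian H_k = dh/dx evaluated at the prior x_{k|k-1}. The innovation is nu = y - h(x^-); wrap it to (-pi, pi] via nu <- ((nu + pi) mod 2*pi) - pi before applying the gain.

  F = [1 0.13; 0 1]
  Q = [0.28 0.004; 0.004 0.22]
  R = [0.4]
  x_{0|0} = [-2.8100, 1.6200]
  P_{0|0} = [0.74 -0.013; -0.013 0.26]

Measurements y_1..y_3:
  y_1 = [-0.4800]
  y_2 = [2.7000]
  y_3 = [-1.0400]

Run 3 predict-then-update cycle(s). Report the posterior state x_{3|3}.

x_post = [0.8839, 3.3075]

step 1: x^-=[-2.5994, 1.6200]  P^-=[1.0210 0.0248; 0.0248 0.4800]  H_jac=[-0.1727 -0.2771]  S=[0.4697]  K=[-0.3900; -0.2923]  nu=[-3.0643]  x^+=[-1.4043, 2.5157]  P^+=[0.9496 -0.0287; -0.0287 0.4399]
step 2: x^-=[-1.0772, 2.5157]  P^-=[1.2295 0.0324; 0.0324 0.6599]  H_jac=[-0.3359 -0.1438]  S=[0.5555]  K=[-0.7519; -0.1905]  nu=[0.7246]  x^+=[-1.6220, 2.3777]  P^+=[0.9155 -0.0471; -0.0471 0.6397]
step 3: x^-=[-1.3129, 2.3777]  P^-=[1.1940 0.0400; 0.0400 0.8597]  H_jac=[-0.3223 -0.1780]  S=[0.5559]  K=[-0.7052; -0.2985]  nu=[-3.1153]  x^+=[0.8839, 3.3075]  P^+=[0.9176 -0.0770; -0.0770 0.8102]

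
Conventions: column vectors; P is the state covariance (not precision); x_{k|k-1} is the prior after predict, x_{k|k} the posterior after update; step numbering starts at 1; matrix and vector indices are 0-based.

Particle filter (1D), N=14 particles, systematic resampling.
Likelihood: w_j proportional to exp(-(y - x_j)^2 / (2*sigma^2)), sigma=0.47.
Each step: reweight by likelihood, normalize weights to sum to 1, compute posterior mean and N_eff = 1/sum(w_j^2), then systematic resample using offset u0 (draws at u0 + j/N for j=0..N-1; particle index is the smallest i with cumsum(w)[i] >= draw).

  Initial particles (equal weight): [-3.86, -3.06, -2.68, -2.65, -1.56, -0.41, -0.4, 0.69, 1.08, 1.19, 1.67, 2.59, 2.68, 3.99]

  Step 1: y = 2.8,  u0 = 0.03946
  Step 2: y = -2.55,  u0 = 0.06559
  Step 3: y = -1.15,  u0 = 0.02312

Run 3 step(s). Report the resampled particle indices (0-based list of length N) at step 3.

resampled_idx = [0, 1, 2, 2, 3, 4, 5, 6, 7, 8, 9, 10, 10, 11]

step 1: w=[0.0000, 0.0000, 0.0000, 0.0000, 0.0000, 0.0000, 0.0000, 0.0000, 0.0006, 0.0014, 0.0282, 0.4587, 0.4906, 0.0205]  mean=2.6340  Neff=2.2113  idx=[11, 11, 11, 11, 11, 11, 11, 12, 12, 12, 12, 12, 12, 12]
step 2: w=[0.1274, 0.1274, 0.1274, 0.1274, 0.1274, 0.1274, 0.1274, 0.0154, 0.0154, 0.0154, 0.0154, 0.0154, 0.0154, 0.0154]  mean=2.5997  Neff=8.6687  idx=[0, 1, 1, 2, 2, 3, 3, 4, 4, 5, 6, 6, 8, 13]
step 3: w=[0.0805, 0.0805, 0.0805, 0.0805, 0.0805, 0.0805, 0.0805, 0.0805, 0.0805, 0.0805, 0.0805, 0.0805, 0.0172, 0.0172]  mean=2.5931  Neff=12.7735  idx=[0, 1, 2, 2, 3, 4, 5, 6, 7, 8, 9, 10, 10, 11]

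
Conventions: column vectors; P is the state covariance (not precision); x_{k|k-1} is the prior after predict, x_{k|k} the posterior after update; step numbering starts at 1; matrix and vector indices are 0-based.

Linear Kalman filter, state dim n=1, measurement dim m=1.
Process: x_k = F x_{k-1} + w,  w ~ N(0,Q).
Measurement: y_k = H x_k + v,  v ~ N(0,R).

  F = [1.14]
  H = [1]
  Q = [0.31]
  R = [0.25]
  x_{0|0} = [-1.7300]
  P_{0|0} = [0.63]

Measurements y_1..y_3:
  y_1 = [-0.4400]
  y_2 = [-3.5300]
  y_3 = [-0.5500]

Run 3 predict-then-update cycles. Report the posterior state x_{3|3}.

x_post = [-1.3569]

step 1: x^-=[-1.9722]  P^-=[1.1287]  S=[1.3787]  K=[0.8187]  nu=[1.5322]  x^+=[-0.7178]  P^+=[0.2047]
step 2: x^-=[-0.8183]  P^-=[0.5760]  S=[0.8260]  K=[0.6973]  nu=[-2.7117]  x^+=[-2.7093]  P^+=[0.1743]
step 3: x^-=[-3.0886]  P^-=[0.5366]  S=[0.7866]  K=[0.6822]  nu=[2.5386]  x^+=[-1.3569]  P^+=[0.1705]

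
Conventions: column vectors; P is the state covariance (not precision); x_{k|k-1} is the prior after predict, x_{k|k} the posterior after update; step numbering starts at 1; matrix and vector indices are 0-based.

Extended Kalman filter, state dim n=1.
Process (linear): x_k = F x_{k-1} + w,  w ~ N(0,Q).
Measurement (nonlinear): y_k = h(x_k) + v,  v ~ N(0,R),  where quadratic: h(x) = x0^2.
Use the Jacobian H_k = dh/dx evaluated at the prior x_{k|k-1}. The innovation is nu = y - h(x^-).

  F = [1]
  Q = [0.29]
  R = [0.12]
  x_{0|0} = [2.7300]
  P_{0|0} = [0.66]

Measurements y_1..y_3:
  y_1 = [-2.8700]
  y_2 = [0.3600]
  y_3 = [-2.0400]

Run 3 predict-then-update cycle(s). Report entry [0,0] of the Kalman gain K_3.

step 1: x^-=[2.7300]  P^-=[0.9500]  H_jac=[5.4600]  S=[28.4410]  K=[0.1824]  nu=[-10.3229]  x^+=[0.8473]  P^+=[0.0040]
step 2: x^-=[0.8473]  P^-=[0.2940]  H_jac=[1.6947]  S=[0.9644]  K=[0.5167]  nu=[-0.3580]  x^+=[0.6624]  P^+=[0.0366]
step 3: x^-=[0.6624]  P^-=[0.3266]  H_jac=[1.3248]  S=[0.6932]  K=[0.6242]  nu=[-2.4788]  x^+=[-0.8848]  P^+=[0.0565]

K[0,0] = 0.6242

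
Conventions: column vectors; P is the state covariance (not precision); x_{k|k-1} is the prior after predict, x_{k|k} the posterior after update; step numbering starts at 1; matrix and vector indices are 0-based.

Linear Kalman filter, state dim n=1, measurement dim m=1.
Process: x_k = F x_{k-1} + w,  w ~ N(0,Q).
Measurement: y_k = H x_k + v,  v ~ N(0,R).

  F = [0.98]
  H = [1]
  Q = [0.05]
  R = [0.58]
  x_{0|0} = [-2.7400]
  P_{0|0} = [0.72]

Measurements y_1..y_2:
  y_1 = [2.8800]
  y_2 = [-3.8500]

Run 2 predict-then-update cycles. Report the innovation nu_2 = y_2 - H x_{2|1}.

step 1: x^-=[-2.6852]  P^-=[0.7415]  S=[1.3215]  K=[0.5611]  nu=[5.5652]  x^+=[0.4374]  P^+=[0.3254]
step 2: x^-=[0.4287]  P^-=[0.3626]  S=[0.9426]  K=[0.3846]  nu=[-4.2787]  x^+=[-1.2171]  P^+=[0.2231]

innov = [-4.2787]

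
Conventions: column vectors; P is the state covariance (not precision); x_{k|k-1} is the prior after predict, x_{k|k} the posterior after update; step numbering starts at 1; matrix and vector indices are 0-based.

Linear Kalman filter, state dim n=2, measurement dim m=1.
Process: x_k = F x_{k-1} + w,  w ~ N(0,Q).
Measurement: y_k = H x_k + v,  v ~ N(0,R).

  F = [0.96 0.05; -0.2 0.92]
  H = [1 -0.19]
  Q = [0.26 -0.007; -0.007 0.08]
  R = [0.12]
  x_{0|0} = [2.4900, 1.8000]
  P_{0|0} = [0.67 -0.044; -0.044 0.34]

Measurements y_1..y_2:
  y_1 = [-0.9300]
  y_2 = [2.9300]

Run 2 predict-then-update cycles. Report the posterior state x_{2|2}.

step 1: x^-=[2.4804, 1.1580]  P^-=[0.8741 -0.1584; -0.1584 0.4108]  S=[1.0691]  K=[0.8457; -0.2212]  nu=[-3.1904]  x^+=[-0.2178, 1.8636]  P^+=[0.1094 0.0416; 0.0416 0.3585]
step 2: x^-=[-0.1159, 1.7581]  P^-=[0.3657 0.0248; 0.0248 0.3725]  S=[0.4897]  K=[0.7371; -0.0939]  nu=[3.3800]  x^+=[2.3755, 1.4407]  P^+=[0.0996 0.0587; 0.0587 0.3682]

x_post = [2.3755, 1.4407]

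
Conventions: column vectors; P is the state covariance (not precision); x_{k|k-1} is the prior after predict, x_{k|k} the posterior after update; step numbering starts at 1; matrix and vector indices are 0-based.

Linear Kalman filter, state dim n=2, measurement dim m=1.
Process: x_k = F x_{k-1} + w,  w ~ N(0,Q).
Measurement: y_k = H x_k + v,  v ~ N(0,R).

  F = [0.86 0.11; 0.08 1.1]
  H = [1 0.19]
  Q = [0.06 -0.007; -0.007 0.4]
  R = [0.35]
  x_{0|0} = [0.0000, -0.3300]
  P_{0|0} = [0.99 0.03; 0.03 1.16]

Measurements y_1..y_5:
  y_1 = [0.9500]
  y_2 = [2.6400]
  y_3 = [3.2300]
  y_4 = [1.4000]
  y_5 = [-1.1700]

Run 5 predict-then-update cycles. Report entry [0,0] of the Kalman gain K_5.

step 1: x^-=[-0.0363, -0.3630]  P^-=[0.8119 0.2301; 0.2301 1.8152]  S=[1.3149]  K=[0.6507; 0.4373]  nu=[1.0553]  x^+=[0.6504, 0.0985]  P^+=[0.2551 -0.1441; -0.1441 1.5638]
step 2: x^-=[0.5702, 0.1604]  P^-=[0.2404 0.0622; 0.0622 2.2684]  S=[0.6959]  K=[0.3624; 0.7088]  nu=[2.0394]  x^+=[1.3092, 1.6058]  P^+=[0.1490 -0.1165; -0.1165 1.9189]
step 3: x^-=[1.3025, 1.8711]  P^-=[0.1714 0.1242; 0.1242 2.7023]  S=[0.6661]  K=[0.2927; 0.9572]  nu=[1.5719]  x^+=[1.7626, 3.3758]  P^+=[0.1143 -0.0624; -0.0624 2.0919]
step 4: x^-=[1.8872, 3.8544]  P^-=[0.1580 0.1944; 0.1944 2.9210]  S=[0.6873]  K=[0.2837; 1.0902]  nu=[-1.2195]  x^+=[1.5413, 2.5249]  P^+=[0.1027 -0.0182; -0.0182 2.1040]
step 5: x^-=[1.6032, 2.9006]  P^-=[0.1580 0.2373; 0.2373 2.9433]  S=[0.7044]  K=[0.2883; 1.1307]  nu=[-3.3243]  x^+=[0.6448, -0.8583]  P^+=[0.0995 0.0077; 0.0077 2.0426]

K[0,0] = 0.2883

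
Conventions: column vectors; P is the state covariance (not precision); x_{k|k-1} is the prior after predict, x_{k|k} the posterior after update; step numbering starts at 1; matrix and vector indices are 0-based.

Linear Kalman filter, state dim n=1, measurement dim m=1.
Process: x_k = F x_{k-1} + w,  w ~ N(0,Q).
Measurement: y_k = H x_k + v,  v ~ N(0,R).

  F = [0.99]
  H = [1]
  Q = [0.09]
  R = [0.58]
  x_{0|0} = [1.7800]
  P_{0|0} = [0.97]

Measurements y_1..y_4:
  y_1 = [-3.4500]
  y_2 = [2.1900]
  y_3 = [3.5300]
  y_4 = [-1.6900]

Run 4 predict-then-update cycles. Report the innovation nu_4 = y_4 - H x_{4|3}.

step 1: x^-=[1.7622]  P^-=[1.0407]  S=[1.6207]  K=[0.6421]  nu=[-5.2122]  x^+=[-1.5847]  P^+=[0.3724]
step 2: x^-=[-1.5689]  P^-=[0.4550]  S=[1.0350]  K=[0.4396]  nu=[3.7589]  x^+=[0.0836]  P^+=[0.2550]
step 3: x^-=[0.0828]  P^-=[0.3399]  S=[0.9199]  K=[0.3695]  nu=[3.4472]  x^+=[1.3565]  P^+=[0.2143]
step 4: x^-=[1.3430]  P^-=[0.3000]  S=[0.8800]  K=[0.3409]  nu=[-3.0330]  x^+=[0.3089]  P^+=[0.1977]

innov = [-3.0330]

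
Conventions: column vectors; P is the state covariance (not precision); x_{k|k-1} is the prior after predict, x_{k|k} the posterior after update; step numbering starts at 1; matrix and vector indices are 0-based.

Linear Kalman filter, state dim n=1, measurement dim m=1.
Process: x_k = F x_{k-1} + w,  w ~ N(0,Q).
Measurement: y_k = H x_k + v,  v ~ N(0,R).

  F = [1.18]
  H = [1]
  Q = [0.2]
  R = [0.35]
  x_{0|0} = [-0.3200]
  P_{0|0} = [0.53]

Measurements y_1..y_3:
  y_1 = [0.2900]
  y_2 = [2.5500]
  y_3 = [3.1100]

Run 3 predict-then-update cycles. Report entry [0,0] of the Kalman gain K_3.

K[0,0] = 0.5877

step 1: x^-=[-0.3776]  P^-=[0.9380]  S=[1.2880]  K=[0.7283]  nu=[0.6676]  x^+=[0.1086]  P^+=[0.2549]
step 2: x^-=[0.1281]  P^-=[0.5549]  S=[0.9049]  K=[0.6132]  nu=[2.4219]  x^+=[1.6133]  P^+=[0.2146]
step 3: x^-=[1.9037]  P^-=[0.4988]  S=[0.8488]  K=[0.5877]  nu=[1.2063]  x^+=[2.6126]  P^+=[0.2057]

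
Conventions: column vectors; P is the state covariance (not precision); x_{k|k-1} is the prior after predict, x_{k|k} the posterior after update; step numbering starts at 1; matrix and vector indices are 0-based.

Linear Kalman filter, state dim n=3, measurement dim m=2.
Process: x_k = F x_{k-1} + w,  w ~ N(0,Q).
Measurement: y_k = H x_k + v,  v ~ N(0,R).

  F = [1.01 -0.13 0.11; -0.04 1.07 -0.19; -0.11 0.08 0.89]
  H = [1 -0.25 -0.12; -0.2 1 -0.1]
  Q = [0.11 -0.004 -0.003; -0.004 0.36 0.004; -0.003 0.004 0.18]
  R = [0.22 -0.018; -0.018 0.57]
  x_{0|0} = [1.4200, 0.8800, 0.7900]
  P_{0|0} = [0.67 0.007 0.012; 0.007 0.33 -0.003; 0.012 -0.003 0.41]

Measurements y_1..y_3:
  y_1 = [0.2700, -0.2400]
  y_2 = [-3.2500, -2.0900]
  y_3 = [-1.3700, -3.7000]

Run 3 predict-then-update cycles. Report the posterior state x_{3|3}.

step 1: x^-=[1.4067, 0.7347, 0.6173]  P^-=[0.8049 -0.0807 -0.0291; -0.0807 0.7545 -0.0380; -0.0291 -0.0380 0.5121]  S=[1.1245 -0.4404; -0.4404 1.4005]  K=[0.7642 0.0698; -0.0216 0.5462; -0.1088 -0.0937]  nu=[-0.8789, -0.6316]  x^+=[0.6909, 0.4087, 0.7721]  P^+=[0.1884 0.0676 0.0387; 0.0676 0.3258 0.0058; 0.0387 0.0058 0.4954]
step 2: x^-=[0.7297, 0.2629, 0.6439]  P^-=[0.3044 -0.0007 0.0613; -0.0007 0.7436 -0.0544; 0.0613 -0.0544 0.5689]  S=[0.5614 -0.2582; -0.2582 1.3451]  K=[0.5552 0.0562; -0.0709 0.5434; -0.0334 -0.0982]  nu=[-3.8367, -2.1426]  x^+=[-1.5210, -0.6295, 0.9826]  P^+=[0.1432 0.0572 0.0646; 0.0572 0.3238 0.0132; 0.0646 0.0132 0.5570]
step 3: x^-=[-1.3463, -0.7994, 0.9914]  P^-=[0.2672 -0.0152 0.0935; -0.0152 0.7417 -0.0573; 0.0935 -0.0573 0.6132]  S=[0.5241 -0.2671; -0.2671 1.3498]  K=[0.5185 0.0448; -0.0960 0.5370; 0.0150 -0.0988]  nu=[-0.1046, -3.0707]  x^+=[-1.5382, -2.4384, 1.2931]  P^+=[0.1360 0.0516 0.0819; 0.0516 0.3201 0.0197; 0.0819 0.0197 0.5991]

x_post = [-1.5382, -2.4384, 1.2931]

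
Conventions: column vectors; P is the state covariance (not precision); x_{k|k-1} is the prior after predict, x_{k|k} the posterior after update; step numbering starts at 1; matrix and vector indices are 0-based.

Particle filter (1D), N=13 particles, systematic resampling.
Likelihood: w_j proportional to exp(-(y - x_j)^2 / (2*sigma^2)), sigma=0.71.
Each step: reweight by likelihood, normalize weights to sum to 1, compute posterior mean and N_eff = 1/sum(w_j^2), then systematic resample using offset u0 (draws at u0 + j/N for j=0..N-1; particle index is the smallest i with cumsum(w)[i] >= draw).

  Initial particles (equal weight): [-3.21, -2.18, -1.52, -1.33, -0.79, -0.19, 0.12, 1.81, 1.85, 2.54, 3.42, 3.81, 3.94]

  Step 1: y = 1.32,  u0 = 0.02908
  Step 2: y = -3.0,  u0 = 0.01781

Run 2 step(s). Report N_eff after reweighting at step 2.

step 1: w=[0.0000, 0.0000, 0.0002, 0.0004, 0.0056, 0.0485, 0.1117, 0.3671, 0.3526, 0.1064, 0.0059, 0.0010, 0.0005]  mean=1.6120  Neff=3.5046  idx=[5, 6, 7, 7, 7, 7, 7, 8, 8, 8, 8, 8, 9]
step 2: w=[0.8610, 0.1390, 0.0000, 0.0000, 0.0000, 0.0000, 0.0000, 0.0000, 0.0000, 0.0000, 0.0000, 0.0000, 0.0000]  mean=-0.1469  Neff=1.3148  idx=[0, 0, 0, 0, 0, 0, 0, 0, 0, 0, 0, 1, 1]

N_eff = 1.3148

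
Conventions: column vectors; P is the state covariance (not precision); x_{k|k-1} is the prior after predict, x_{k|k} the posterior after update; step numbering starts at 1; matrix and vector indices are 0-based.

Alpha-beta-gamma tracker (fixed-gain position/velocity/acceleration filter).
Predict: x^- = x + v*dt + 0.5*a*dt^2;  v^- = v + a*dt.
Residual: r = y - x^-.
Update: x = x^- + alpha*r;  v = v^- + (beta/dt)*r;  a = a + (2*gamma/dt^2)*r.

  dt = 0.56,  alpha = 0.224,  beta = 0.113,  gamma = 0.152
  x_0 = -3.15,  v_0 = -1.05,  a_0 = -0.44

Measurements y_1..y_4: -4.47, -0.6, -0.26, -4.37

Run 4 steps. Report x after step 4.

step 1: x_pred=-3.8070  r=-0.6630  x^+=-3.9555  v^+=-1.4302  a^+=-1.0827
step 2: x_pred=-4.9262  r=4.3262  x^+=-3.9571  v^+=-1.1635  a^+=3.1110
step 3: x_pred=-4.1209  r=3.8609  x^+=-3.2560  v^+=1.3577  a^+=6.8537
step 4: x_pred=-1.4211  r=-2.9489  x^+=-2.0816  v^+=4.6007  a^+=3.9951

x_post = -2.0816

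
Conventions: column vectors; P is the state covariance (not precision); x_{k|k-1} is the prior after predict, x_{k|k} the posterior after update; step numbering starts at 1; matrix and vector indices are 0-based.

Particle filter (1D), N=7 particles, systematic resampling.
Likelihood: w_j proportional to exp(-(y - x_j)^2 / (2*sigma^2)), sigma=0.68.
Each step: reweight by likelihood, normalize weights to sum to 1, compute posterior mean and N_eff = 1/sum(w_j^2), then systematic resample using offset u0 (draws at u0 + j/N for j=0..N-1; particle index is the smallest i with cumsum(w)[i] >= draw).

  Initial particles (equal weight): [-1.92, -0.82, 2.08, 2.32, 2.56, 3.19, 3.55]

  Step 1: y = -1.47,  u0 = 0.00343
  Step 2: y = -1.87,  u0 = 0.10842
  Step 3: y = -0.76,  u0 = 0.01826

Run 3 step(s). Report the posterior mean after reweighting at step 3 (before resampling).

post_mean = -1.2263

step 1: w=[0.5592, 0.4408, 0.0000, 0.0000, 0.0000, 0.0000, 0.0000]  mean=-1.4351  Neff=1.9724  idx=[0, 0, 0, 0, 1, 1, 1]
step 2: w=[0.2035, 0.2035, 0.2035, 0.2035, 0.0620, 0.0620, 0.0620]  mean=-1.7156  Neff=5.6427  idx=[0, 1, 1, 2, 3, 4, 6]
step 3: w=[0.0739, 0.0739, 0.0739, 0.0739, 0.0739, 0.3153, 0.3153]  mean=-1.2263  Neff=4.4223  idx=[0, 2, 4, 5, 5, 6, 6]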